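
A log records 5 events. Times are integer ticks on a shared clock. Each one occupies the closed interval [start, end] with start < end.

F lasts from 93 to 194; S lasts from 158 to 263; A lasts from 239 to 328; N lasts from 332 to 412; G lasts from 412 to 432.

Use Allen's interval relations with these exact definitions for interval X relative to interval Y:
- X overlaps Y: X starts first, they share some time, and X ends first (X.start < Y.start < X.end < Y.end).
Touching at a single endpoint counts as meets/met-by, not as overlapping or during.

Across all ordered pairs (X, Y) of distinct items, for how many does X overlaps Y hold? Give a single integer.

Checking all 20 ordered pairs for relation 'overlaps'; matching pairs in alphabetical order:
(F, S): F overlaps S ✓
(S, A): S overlaps A ✓
Count: 2.

2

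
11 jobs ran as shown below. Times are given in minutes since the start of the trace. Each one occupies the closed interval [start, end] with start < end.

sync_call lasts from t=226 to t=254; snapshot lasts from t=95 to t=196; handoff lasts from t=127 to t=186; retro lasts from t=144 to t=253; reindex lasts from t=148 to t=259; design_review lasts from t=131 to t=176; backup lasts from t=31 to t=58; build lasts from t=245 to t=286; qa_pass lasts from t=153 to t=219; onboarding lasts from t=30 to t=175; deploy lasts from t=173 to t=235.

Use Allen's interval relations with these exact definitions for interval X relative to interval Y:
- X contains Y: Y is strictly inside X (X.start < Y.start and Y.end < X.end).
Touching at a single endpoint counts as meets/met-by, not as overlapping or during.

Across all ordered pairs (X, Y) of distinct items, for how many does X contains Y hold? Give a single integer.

Checking all 110 ordered pairs for relation 'contains'; matching pairs in alphabetical order:
(handoff, design_review): handoff contains design_review ✓
(onboarding, backup): onboarding contains backup ✓
(reindex, deploy): reindex contains deploy ✓
(reindex, qa_pass): reindex contains qa_pass ✓
(reindex, sync_call): reindex contains sync_call ✓
(retro, deploy): retro contains deploy ✓
(retro, qa_pass): retro contains qa_pass ✓
(snapshot, design_review): snapshot contains design_review ✓
(snapshot, handoff): snapshot contains handoff ✓
Count: 9.

9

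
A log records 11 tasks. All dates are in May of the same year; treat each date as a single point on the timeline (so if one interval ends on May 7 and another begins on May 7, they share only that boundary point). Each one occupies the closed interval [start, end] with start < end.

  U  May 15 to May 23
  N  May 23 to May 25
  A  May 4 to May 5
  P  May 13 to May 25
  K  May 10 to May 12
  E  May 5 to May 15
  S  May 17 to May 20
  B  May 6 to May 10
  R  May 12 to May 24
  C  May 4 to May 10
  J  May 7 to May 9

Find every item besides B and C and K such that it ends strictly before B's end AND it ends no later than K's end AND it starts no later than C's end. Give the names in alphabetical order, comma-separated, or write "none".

A, J

Conditions: its end is strictly before B's end (X.end < May 10) AND its end is no later than K's end (X.end <= May 12) AND its start is no later than C's end (X.start <= May 10).
A: end May 5 < May 10? ✓; end May 5 <= May 12? ✓; start May 4 <= May 10? ✓ → yes.
E: end May 15 < May 10? ✗; end May 15 <= May 12? ✗; start May 5 <= May 10? ✓ → no.
J: end May 9 < May 10? ✓; end May 9 <= May 12? ✓; start May 7 <= May 10? ✓ → yes.
N: end May 25 < May 10? ✗; end May 25 <= May 12? ✗; start May 23 <= May 10? ✗ → no.
P: end May 25 < May 10? ✗; end May 25 <= May 12? ✗; start May 13 <= May 10? ✗ → no.
R: end May 24 < May 10? ✗; end May 24 <= May 12? ✗; start May 12 <= May 10? ✗ → no.
S: end May 20 < May 10? ✗; end May 20 <= May 12? ✗; start May 17 <= May 10? ✗ → no.
U: end May 23 < May 10? ✗; end May 23 <= May 12? ✗; start May 15 <= May 10? ✗ → no.
Result: A, J.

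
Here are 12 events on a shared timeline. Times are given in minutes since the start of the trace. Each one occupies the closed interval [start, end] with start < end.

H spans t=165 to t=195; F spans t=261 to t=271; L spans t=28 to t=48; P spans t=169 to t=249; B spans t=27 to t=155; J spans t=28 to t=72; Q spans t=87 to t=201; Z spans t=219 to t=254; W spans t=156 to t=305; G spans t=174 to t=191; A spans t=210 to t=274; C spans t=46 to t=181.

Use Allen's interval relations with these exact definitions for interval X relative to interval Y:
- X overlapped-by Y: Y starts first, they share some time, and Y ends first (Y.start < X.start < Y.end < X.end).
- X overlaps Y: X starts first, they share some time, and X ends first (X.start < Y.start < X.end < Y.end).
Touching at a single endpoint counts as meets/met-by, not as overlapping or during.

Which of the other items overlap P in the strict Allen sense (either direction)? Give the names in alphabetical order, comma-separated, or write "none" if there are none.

A, C, H, Q, Z

Target P = [t=169, t=249].
A [t=210, t=274] → overlapped-by → yes.
B [t=27, t=155] → before → no.
C [t=46, t=181] → overlaps → yes.
F [t=261, t=271] → after → no.
G [t=174, t=191] → during → no.
H [t=165, t=195] → overlaps → yes.
J [t=28, t=72] → before → no.
L [t=28, t=48] → before → no.
Q [t=87, t=201] → overlaps → yes.
W [t=156, t=305] → contains → no.
Z [t=219, t=254] → overlapped-by → yes.
Result: A, C, H, Q, Z.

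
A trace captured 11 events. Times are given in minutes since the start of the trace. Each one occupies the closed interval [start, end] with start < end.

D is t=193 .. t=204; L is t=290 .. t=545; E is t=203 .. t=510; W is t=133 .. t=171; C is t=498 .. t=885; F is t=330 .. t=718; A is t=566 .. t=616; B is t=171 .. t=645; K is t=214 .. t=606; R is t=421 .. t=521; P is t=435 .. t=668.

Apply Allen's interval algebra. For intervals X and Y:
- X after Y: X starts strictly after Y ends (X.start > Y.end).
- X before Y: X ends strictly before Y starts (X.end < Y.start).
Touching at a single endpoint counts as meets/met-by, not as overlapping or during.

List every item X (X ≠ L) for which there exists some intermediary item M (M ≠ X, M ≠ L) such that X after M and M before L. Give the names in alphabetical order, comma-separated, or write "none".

Target L = [t=290, t=545].
Intermediaries M with M before L: D, W.
Via D — items with X after D: A, C, F, K, P, R.
Via W — items with X after W: A, C, D, E, F, K, P, R.
Union: A, C, D, E, F, K, P, R.

A, C, D, E, F, K, P, R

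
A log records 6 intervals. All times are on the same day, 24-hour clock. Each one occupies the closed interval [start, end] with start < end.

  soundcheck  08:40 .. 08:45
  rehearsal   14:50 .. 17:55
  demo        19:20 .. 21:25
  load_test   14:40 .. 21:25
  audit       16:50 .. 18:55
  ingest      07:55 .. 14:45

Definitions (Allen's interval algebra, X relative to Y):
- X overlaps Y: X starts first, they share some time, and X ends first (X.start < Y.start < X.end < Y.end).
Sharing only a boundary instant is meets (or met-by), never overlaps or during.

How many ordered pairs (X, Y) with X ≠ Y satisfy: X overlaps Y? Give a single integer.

2

Checking all 30 ordered pairs for relation 'overlaps'; matching pairs in alphabetical order:
(ingest, load_test): ingest overlaps load_test ✓
(rehearsal, audit): rehearsal overlaps audit ✓
Count: 2.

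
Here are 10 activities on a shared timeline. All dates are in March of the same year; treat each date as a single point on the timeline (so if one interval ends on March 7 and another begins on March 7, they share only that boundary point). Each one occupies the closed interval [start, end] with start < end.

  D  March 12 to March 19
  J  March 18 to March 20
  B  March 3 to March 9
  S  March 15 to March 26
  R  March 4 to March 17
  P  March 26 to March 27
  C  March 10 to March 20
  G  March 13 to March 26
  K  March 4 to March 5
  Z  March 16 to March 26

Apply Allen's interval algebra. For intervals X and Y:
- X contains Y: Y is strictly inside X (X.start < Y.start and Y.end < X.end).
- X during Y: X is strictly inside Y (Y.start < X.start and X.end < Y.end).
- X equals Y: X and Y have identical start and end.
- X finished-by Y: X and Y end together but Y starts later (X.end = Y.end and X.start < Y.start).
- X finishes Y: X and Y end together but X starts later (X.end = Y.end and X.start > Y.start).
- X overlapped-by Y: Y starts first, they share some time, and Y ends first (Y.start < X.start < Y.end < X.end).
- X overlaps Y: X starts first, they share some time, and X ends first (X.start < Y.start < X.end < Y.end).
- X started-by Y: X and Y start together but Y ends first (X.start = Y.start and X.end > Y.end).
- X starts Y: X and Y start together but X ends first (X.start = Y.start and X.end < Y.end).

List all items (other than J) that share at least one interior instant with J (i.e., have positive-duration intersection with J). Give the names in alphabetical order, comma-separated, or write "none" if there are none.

C, D, G, S, Z

Target J = [March 18, March 20].
B [March 3, March 9] → before → no.
C [March 10, March 20] → finished-by → yes.
D [March 12, March 19] → overlaps → yes.
G [March 13, March 26] → contains → yes.
K [March 4, March 5] → before → no.
P [March 26, March 27] → after → no.
R [March 4, March 17] → before → no.
S [March 15, March 26] → contains → yes.
Z [March 16, March 26] → contains → yes.
Result: C, D, G, S, Z.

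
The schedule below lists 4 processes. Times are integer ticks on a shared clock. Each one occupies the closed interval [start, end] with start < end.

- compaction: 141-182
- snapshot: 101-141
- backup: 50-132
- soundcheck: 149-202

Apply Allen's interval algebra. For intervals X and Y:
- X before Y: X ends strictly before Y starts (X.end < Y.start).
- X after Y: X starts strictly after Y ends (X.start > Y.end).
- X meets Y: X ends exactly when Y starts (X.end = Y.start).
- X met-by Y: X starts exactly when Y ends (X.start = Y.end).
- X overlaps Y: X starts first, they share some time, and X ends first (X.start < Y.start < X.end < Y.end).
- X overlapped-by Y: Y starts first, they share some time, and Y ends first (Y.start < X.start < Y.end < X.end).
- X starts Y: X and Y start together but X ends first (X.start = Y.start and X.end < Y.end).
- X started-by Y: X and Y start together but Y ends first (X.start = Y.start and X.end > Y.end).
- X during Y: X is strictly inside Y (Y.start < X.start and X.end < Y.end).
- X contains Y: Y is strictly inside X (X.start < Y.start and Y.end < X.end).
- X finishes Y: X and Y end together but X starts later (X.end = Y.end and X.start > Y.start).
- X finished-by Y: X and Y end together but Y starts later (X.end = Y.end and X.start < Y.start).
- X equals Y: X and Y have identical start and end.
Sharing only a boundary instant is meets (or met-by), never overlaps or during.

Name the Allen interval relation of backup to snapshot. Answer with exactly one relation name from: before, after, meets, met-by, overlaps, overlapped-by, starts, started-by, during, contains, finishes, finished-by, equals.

overlaps

backup = [50, 132]; snapshot = [101, 141].
Compare endpoints: backup.start < snapshot.start, backup.start < snapshot.end, backup.end > snapshot.start, backup.end < snapshot.end.
That pattern is 'overlaps'.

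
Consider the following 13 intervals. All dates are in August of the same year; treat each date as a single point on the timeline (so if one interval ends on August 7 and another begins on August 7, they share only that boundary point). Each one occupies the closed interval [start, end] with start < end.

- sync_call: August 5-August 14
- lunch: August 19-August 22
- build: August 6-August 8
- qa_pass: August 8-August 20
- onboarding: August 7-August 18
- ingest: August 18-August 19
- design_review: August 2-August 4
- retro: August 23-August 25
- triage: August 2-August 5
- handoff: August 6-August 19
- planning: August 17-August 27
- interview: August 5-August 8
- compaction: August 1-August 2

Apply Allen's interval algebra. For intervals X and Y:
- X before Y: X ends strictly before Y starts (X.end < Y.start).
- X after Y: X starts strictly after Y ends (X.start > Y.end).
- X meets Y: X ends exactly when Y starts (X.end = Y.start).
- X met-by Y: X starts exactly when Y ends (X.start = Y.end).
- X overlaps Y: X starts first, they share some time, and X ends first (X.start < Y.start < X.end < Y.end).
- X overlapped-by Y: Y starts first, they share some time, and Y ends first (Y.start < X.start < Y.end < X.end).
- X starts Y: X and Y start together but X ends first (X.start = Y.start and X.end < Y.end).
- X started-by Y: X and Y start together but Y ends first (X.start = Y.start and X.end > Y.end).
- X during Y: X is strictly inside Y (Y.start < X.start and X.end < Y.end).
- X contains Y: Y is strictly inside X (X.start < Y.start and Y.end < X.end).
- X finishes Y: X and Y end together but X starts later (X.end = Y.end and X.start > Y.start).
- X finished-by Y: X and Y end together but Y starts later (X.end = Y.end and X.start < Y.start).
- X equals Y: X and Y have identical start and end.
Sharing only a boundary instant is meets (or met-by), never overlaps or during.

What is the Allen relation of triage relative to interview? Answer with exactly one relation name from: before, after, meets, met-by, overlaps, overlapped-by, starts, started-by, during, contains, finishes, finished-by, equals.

meets

triage = [August 2, August 5]; interview = [August 5, August 8].
Compare endpoints: triage.start < interview.start, triage.start < interview.end, triage.end = interview.start, triage.end < interview.end.
That pattern is 'meets'.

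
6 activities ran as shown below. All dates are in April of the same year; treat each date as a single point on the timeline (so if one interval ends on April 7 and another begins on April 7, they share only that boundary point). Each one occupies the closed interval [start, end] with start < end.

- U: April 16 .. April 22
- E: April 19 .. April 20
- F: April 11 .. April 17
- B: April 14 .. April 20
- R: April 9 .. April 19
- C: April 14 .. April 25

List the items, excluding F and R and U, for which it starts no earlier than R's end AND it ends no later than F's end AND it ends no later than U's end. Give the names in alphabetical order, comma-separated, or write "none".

none

Conditions: its start is no earlier than R's end (X.start >= April 19) AND its end is no later than F's end (X.end <= April 17) AND its end is no later than U's end (X.end <= April 22).
B: start April 14 >= April 19? ✗; end April 20 <= April 17? ✗; end April 20 <= April 22? ✓ → no.
C: start April 14 >= April 19? ✗; end April 25 <= April 17? ✗; end April 25 <= April 22? ✗ → no.
E: start April 19 >= April 19? ✓; end April 20 <= April 17? ✗; end April 20 <= April 22? ✓ → no.
Result: none.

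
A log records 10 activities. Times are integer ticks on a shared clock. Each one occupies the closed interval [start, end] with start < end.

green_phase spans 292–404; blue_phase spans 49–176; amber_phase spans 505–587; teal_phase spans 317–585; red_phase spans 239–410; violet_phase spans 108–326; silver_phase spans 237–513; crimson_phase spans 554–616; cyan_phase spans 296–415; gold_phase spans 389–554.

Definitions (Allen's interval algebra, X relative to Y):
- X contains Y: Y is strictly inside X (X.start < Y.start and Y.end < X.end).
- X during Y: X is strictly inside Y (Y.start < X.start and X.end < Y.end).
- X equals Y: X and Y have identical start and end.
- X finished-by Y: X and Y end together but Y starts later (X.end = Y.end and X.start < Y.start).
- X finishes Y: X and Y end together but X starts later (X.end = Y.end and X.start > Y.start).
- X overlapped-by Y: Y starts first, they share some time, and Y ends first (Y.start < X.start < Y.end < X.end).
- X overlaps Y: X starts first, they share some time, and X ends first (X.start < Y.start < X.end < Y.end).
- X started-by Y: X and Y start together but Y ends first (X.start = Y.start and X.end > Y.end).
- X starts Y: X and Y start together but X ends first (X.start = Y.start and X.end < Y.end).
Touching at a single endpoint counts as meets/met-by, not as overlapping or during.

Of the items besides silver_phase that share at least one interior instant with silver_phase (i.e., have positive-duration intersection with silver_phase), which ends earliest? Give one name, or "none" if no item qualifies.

Target silver_phase = [237, 513].
amber_phase [505, 587] → overlapped-by → candidate.
blue_phase [49, 176] → before → excluded.
crimson_phase [554, 616] → after → excluded.
cyan_phase [296, 415] → during → candidate.
gold_phase [389, 554] → overlapped-by → candidate.
green_phase [292, 404] → during → candidate.
red_phase [239, 410] → during → candidate.
teal_phase [317, 585] → overlapped-by → candidate.
violet_phase [108, 326] → overlaps → candidate.
Among candidates, earliest end is 326 → violet_phase.

violet_phase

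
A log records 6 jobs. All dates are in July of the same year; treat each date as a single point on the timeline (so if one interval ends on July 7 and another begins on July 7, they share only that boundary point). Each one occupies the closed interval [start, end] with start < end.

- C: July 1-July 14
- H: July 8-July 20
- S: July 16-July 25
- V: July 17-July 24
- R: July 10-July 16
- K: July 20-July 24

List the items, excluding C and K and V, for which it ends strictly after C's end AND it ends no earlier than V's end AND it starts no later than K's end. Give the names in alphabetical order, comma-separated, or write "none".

Conditions: its end is strictly after C's end (X.end > July 14) AND its end is no earlier than V's end (X.end >= July 24) AND its start is no later than K's end (X.start <= July 24).
H: end July 20 > July 14? ✓; end July 20 >= July 24? ✗; start July 8 <= July 24? ✓ → no.
R: end July 16 > July 14? ✓; end July 16 >= July 24? ✗; start July 10 <= July 24? ✓ → no.
S: end July 25 > July 14? ✓; end July 25 >= July 24? ✓; start July 16 <= July 24? ✓ → yes.
Result: S.

S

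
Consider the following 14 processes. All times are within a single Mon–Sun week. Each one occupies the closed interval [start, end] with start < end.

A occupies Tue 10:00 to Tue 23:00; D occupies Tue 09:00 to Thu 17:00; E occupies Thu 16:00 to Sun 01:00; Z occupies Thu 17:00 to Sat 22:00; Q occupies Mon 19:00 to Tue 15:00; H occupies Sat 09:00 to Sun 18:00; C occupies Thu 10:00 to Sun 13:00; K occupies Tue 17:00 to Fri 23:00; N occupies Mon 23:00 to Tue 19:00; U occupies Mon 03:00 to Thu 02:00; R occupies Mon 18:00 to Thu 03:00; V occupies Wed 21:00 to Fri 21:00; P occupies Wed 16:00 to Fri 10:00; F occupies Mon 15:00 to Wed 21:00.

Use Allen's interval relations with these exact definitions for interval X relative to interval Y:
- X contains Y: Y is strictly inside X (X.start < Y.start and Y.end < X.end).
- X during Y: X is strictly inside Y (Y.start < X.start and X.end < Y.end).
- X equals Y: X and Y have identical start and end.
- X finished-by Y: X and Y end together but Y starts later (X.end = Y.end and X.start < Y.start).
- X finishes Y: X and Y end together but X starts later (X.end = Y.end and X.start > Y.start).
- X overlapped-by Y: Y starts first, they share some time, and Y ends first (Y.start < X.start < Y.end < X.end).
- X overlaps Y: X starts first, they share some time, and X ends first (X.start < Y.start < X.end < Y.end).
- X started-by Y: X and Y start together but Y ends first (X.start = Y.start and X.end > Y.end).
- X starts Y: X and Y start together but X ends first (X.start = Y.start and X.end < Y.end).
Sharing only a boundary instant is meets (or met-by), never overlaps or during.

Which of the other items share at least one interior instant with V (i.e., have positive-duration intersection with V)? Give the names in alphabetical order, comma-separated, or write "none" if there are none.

C, D, E, K, P, R, U, Z

Target V = [Wed 21:00, Fri 21:00].
A [Tue 10:00, Tue 23:00] → before → no.
C [Thu 10:00, Sun 13:00] → overlapped-by → yes.
D [Tue 09:00, Thu 17:00] → overlaps → yes.
E [Thu 16:00, Sun 01:00] → overlapped-by → yes.
F [Mon 15:00, Wed 21:00] → meets → no.
H [Sat 09:00, Sun 18:00] → after → no.
K [Tue 17:00, Fri 23:00] → contains → yes.
N [Mon 23:00, Tue 19:00] → before → no.
P [Wed 16:00, Fri 10:00] → overlaps → yes.
Q [Mon 19:00, Tue 15:00] → before → no.
R [Mon 18:00, Thu 03:00] → overlaps → yes.
U [Mon 03:00, Thu 02:00] → overlaps → yes.
Z [Thu 17:00, Sat 22:00] → overlapped-by → yes.
Result: C, D, E, K, P, R, U, Z.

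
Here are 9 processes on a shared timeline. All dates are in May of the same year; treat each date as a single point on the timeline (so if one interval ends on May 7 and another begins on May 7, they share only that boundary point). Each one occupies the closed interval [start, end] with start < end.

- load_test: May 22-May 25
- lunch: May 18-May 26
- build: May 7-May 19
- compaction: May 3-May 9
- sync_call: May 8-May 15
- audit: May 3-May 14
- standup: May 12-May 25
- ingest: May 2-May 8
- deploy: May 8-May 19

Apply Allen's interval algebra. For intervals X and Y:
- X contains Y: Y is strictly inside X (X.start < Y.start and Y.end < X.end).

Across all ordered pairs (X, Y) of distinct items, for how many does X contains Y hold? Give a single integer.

Checking all 72 ordered pairs for relation 'contains'; matching pairs in alphabetical order:
(build, sync_call): build contains sync_call ✓
(lunch, load_test): lunch contains load_test ✓
Count: 2.

2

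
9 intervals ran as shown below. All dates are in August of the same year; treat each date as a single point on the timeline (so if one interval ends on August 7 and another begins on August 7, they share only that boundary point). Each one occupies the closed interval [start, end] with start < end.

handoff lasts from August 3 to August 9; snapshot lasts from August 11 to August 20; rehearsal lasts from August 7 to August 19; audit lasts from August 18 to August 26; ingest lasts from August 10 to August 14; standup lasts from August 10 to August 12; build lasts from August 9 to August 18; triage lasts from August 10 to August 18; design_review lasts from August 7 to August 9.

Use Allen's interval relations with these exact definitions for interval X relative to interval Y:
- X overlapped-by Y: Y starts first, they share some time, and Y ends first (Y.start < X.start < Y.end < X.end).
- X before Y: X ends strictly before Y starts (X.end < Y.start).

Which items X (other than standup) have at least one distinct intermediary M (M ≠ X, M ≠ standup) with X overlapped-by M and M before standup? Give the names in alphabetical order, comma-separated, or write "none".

Target standup = [August 10, August 12].
Intermediaries M with M before standup: design_review, handoff.
Via design_review — items with X overlapped-by design_review: none.
Via handoff — items with X overlapped-by handoff: rehearsal.
Union: rehearsal.

rehearsal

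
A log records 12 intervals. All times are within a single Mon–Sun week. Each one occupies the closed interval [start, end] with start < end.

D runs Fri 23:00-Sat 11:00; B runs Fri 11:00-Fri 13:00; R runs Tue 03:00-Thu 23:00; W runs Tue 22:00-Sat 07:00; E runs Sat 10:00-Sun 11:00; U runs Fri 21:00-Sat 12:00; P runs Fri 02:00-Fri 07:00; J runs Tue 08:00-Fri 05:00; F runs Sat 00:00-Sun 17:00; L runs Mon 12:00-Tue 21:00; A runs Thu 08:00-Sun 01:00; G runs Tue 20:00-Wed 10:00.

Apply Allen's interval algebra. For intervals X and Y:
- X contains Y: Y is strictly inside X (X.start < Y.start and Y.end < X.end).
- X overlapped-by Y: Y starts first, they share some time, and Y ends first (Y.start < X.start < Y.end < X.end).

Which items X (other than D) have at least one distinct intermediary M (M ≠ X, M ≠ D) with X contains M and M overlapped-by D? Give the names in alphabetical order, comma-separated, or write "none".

Target D = [Fri 23:00, Sat 11:00].
Intermediaries M with M overlapped-by D: E, F.
Via E — items with X contains E: F.
Via F — items with X contains F: none.
Union: F.

F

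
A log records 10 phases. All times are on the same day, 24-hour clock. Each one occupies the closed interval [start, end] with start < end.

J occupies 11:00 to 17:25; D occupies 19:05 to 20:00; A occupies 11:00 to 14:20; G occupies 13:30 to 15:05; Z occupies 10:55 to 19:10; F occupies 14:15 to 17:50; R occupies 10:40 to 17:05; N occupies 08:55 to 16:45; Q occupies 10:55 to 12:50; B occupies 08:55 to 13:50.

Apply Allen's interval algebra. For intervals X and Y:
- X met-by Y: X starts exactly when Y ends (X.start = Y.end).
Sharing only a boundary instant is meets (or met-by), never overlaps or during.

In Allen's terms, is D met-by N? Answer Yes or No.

D = [19:05, 20:00], N = [08:55, 16:45].
Actual relation of D to N: after.
Asked whether 'met-by' holds → No.

No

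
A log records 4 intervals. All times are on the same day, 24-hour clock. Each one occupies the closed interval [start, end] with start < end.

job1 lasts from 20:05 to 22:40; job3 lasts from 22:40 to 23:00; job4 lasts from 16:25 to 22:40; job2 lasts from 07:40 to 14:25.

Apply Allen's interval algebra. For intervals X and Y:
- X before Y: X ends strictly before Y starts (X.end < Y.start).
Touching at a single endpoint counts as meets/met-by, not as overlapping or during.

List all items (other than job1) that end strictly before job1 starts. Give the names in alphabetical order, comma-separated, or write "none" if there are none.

Target job1 = [20:05, 22:40].
job2 [07:40, 14:25] → before → yes.
job3 [22:40, 23:00] → met-by → no.
job4 [16:25, 22:40] → finished-by → no.
Result: job2.

job2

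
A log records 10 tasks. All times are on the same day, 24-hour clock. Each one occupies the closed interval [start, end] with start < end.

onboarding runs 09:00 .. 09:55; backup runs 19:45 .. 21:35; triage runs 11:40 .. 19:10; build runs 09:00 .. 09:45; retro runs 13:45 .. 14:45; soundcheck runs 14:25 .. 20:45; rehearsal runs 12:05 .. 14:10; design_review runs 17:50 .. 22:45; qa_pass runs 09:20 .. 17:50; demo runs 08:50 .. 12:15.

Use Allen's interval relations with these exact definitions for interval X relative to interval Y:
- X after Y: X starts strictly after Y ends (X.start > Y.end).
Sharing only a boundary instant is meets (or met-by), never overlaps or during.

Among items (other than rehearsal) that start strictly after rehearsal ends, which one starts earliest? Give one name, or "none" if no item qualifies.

Target rehearsal = [12:05, 14:10].
backup [19:45, 21:35] → after → candidate.
build [09:00, 09:45] → before → excluded.
demo [08:50, 12:15] → overlaps → excluded.
design_review [17:50, 22:45] → after → candidate.
onboarding [09:00, 09:55] → before → excluded.
qa_pass [09:20, 17:50] → contains → excluded.
retro [13:45, 14:45] → overlapped-by → excluded.
soundcheck [14:25, 20:45] → after → candidate.
triage [11:40, 19:10] → contains → excluded.
Among candidates, earliest start is 14:25 → soundcheck.

soundcheck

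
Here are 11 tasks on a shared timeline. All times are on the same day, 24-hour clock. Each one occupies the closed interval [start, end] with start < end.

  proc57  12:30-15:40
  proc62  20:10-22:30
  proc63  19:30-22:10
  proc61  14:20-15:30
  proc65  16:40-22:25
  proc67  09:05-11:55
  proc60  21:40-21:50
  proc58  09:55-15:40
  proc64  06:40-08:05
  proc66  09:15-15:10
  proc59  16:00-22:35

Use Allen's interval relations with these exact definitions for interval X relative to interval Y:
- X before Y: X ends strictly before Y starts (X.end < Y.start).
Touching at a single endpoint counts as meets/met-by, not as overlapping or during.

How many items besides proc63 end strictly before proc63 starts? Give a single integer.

Target proc63 = [19:30, 22:10].
proc57 [12:30, 15:40] → before → counts.
proc58 [09:55, 15:40] → before → counts.
proc59 [16:00, 22:35] → contains → no.
proc60 [21:40, 21:50] → during → no.
proc61 [14:20, 15:30] → before → counts.
proc62 [20:10, 22:30] → overlapped-by → no.
proc64 [06:40, 08:05] → before → counts.
proc65 [16:40, 22:25] → contains → no.
proc66 [09:15, 15:10] → before → counts.
proc67 [09:05, 11:55] → before → counts.
Total: 6.

6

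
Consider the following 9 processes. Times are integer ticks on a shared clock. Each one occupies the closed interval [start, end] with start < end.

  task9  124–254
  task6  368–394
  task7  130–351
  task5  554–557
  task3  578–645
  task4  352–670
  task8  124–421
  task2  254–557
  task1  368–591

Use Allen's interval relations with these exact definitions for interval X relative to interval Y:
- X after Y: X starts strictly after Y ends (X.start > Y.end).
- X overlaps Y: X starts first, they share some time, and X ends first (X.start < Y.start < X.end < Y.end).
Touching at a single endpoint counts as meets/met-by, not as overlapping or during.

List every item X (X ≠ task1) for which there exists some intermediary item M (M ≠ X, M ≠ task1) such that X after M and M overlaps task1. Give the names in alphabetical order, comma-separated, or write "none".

Target task1 = [368, 591].
Intermediaries M with M overlaps task1: task2, task8.
Via task2 — items with X after task2: task3.
Via task8 — items with X after task8: task3, task5.
Union: task3, task5.

task3, task5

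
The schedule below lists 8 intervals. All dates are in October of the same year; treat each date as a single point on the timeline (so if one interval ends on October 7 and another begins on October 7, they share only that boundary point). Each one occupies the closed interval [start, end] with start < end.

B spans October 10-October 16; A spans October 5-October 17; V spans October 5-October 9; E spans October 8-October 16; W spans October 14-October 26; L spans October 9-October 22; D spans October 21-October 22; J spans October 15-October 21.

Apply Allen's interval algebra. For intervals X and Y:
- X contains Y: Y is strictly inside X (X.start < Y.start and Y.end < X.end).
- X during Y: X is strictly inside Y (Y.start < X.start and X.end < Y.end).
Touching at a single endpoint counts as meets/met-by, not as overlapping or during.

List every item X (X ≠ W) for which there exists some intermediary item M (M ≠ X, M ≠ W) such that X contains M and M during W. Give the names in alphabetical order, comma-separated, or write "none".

Target W = [October 14, October 26].
Intermediaries M with M during W: D, J.
Via D — items with X contains D: none.
Via J — items with X contains J: L.
Union: L.

L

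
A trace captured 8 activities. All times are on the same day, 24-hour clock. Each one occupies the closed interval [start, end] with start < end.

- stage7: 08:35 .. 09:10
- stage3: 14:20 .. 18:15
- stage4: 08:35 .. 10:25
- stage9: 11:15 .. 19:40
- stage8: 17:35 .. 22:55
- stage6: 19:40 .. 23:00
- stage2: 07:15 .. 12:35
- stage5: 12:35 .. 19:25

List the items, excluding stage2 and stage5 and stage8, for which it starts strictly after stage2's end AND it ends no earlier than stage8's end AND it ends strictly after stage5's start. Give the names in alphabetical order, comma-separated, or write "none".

stage6

Conditions: its start is strictly after stage2's end (X.start > 12:35) AND its end is no earlier than stage8's end (X.end >= 22:55) AND its end is strictly after stage5's start (X.end > 12:35).
stage3: start 14:20 > 12:35? ✓; end 18:15 >= 22:55? ✗; end 18:15 > 12:35? ✓ → no.
stage4: start 08:35 > 12:35? ✗; end 10:25 >= 22:55? ✗; end 10:25 > 12:35? ✗ → no.
stage6: start 19:40 > 12:35? ✓; end 23:00 >= 22:55? ✓; end 23:00 > 12:35? ✓ → yes.
stage7: start 08:35 > 12:35? ✗; end 09:10 >= 22:55? ✗; end 09:10 > 12:35? ✗ → no.
stage9: start 11:15 > 12:35? ✗; end 19:40 >= 22:55? ✗; end 19:40 > 12:35? ✓ → no.
Result: stage6.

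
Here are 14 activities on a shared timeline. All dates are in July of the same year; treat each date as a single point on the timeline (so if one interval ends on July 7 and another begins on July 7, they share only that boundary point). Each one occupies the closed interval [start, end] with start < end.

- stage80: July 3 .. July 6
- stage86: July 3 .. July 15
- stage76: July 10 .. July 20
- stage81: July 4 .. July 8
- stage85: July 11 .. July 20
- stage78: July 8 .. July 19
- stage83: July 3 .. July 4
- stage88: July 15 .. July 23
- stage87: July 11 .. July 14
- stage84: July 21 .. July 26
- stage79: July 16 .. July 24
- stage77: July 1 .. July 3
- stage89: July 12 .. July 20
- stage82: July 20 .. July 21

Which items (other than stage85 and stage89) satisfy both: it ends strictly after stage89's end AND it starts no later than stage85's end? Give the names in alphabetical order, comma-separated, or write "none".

Conditions: its end is strictly after stage89's end (X.end > July 20) AND its start is no later than stage85's end (X.start <= July 20).
stage76: end July 20 > July 20? ✗; start July 10 <= July 20? ✓ → no.
stage77: end July 3 > July 20? ✗; start July 1 <= July 20? ✓ → no.
stage78: end July 19 > July 20? ✗; start July 8 <= July 20? ✓ → no.
stage79: end July 24 > July 20? ✓; start July 16 <= July 20? ✓ → yes.
stage80: end July 6 > July 20? ✗; start July 3 <= July 20? ✓ → no.
stage81: end July 8 > July 20? ✗; start July 4 <= July 20? ✓ → no.
stage82: end July 21 > July 20? ✓; start July 20 <= July 20? ✓ → yes.
stage83: end July 4 > July 20? ✗; start July 3 <= July 20? ✓ → no.
stage84: end July 26 > July 20? ✓; start July 21 <= July 20? ✗ → no.
stage86: end July 15 > July 20? ✗; start July 3 <= July 20? ✓ → no.
stage87: end July 14 > July 20? ✗; start July 11 <= July 20? ✓ → no.
stage88: end July 23 > July 20? ✓; start July 15 <= July 20? ✓ → yes.
Result: stage79, stage82, stage88.

stage79, stage82, stage88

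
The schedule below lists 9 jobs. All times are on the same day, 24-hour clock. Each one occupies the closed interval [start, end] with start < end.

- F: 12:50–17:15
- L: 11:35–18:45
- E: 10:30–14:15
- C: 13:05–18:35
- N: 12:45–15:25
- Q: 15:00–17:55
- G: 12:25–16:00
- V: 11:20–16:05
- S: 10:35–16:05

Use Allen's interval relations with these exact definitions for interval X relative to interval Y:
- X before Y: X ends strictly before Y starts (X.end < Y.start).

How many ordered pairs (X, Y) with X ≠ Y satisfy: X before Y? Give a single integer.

Checking all 72 ordered pairs for relation 'before'; matching pairs in alphabetical order:
(E, Q): E before Q ✓
Count: 1.

1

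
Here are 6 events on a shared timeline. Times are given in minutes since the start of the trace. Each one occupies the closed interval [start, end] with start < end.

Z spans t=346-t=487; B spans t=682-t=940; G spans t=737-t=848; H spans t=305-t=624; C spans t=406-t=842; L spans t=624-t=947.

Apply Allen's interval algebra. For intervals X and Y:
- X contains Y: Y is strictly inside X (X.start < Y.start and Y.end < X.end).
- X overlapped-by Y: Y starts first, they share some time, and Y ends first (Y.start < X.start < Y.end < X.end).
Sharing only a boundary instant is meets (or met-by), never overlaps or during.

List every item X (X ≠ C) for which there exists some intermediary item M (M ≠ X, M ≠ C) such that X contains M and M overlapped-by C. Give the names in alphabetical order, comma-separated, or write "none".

Target C = [t=406, t=842].
Intermediaries M with M overlapped-by C: B, G, L.
Via B — items with X contains B: L.
Via G — items with X contains G: B, L.
Via L — items with X contains L: none.
Union: B, L.

B, L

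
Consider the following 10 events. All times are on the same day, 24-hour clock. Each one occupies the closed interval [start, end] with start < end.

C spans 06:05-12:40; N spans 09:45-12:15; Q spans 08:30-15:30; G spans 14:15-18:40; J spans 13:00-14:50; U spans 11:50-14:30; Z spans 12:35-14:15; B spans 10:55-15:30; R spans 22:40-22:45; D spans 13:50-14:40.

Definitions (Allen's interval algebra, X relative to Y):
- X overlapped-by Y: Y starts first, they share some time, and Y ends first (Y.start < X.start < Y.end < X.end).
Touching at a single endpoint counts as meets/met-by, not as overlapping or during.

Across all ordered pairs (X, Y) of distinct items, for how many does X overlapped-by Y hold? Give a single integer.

Checking all 90 ordered pairs for relation 'overlapped-by'; matching pairs in alphabetical order:
(B, C): B overlapped-by C ✓
(B, N): B overlapped-by N ✓
(D, U): D overlapped-by U ✓
(D, Z): D overlapped-by Z ✓
(G, B): G overlapped-by B ✓
(G, D): G overlapped-by D ✓
(G, J): G overlapped-by J ✓
(G, Q): G overlapped-by Q ✓
(G, U): G overlapped-by U ✓
(J, U): J overlapped-by U ✓
(J, Z): J overlapped-by Z ✓
(Q, C): Q overlapped-by C ✓
(U, C): U overlapped-by C ✓
(U, N): U overlapped-by N ✓
(Z, C): Z overlapped-by C ✓
Count: 15.

15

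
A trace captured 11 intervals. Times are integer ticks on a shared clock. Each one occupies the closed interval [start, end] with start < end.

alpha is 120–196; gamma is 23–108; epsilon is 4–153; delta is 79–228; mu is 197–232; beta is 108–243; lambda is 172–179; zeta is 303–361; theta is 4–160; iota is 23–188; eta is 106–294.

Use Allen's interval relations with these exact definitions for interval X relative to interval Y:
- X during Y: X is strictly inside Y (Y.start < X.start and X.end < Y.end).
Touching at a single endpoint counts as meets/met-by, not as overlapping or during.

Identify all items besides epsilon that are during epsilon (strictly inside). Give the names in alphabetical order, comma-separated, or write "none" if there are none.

gamma

Target epsilon = [4, 153].
alpha [120, 196] → overlapped-by → no.
beta [108, 243] → overlapped-by → no.
delta [79, 228] → overlapped-by → no.
eta [106, 294] → overlapped-by → no.
gamma [23, 108] → during → yes.
iota [23, 188] → overlapped-by → no.
lambda [172, 179] → after → no.
mu [197, 232] → after → no.
theta [4, 160] → started-by → no.
zeta [303, 361] → after → no.
Result: gamma.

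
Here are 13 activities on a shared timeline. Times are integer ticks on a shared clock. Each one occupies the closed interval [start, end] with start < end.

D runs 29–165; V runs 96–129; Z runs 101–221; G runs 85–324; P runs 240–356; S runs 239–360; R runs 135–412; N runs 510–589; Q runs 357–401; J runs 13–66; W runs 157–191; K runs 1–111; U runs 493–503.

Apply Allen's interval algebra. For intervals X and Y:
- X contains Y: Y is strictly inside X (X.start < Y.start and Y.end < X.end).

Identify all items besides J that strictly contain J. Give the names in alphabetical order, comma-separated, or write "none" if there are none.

K

Target J = [13, 66].
D [29, 165] → overlapped-by → no.
G [85, 324] → after → no.
K [1, 111] → contains → yes.
N [510, 589] → after → no.
P [240, 356] → after → no.
Q [357, 401] → after → no.
R [135, 412] → after → no.
S [239, 360] → after → no.
U [493, 503] → after → no.
V [96, 129] → after → no.
W [157, 191] → after → no.
Z [101, 221] → after → no.
Result: K.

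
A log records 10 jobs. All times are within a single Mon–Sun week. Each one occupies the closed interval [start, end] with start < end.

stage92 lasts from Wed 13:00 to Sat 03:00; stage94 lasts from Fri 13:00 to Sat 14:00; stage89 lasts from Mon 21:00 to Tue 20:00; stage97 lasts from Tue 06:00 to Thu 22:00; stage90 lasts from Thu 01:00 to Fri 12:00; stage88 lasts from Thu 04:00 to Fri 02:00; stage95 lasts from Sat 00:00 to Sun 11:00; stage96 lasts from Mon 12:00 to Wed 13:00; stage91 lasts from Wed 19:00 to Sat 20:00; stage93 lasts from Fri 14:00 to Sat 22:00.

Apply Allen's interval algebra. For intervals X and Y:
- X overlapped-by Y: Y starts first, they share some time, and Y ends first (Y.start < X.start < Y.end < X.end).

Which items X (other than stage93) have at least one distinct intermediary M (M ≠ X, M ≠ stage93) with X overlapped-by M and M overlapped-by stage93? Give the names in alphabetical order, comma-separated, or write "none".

Target stage93 = [Fri 14:00, Sat 22:00].
Intermediaries M with M overlapped-by stage93: stage95.
Via stage95 — items with X overlapped-by stage95: none.
Union: none.

none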